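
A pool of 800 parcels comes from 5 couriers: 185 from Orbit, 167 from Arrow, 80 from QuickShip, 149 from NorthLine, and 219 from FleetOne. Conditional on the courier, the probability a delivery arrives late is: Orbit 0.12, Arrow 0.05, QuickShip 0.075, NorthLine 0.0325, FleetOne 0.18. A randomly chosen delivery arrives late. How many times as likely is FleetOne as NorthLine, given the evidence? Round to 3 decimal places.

8.140

Unnormalized posteriors (prior × likelihood):
  Orbit: 0.23125 × 0.12 = 0.02775
  Arrow: 0.20875 × 0.05 = 0.0104375
  QuickShip: 0.1 × 0.075 = 0.0075
  NorthLine: 0.18625 × 0.0325 = 0.006053125
  FleetOne: 0.27375 × 0.18 = 0.049275
Total = 0.101015625.
The ratio is 0.049275 / 0.006053125 (the normalizer cancels) = 8.140.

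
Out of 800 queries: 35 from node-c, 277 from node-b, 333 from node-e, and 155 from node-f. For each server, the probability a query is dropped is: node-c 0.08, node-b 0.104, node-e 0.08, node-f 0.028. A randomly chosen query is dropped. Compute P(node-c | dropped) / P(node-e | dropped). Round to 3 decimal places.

Unnormalized posteriors (prior × likelihood):
  node-c: 0.04375 × 0.08 = 0.0035
  node-b: 0.34625 × 0.104 = 0.03601
  node-e: 0.41625 × 0.08 = 0.0333
  node-f: 0.19375 × 0.028 = 0.005425
Total = 0.078235.
The ratio is 0.0035 / 0.0333 (the normalizer cancels) = 0.105.

0.105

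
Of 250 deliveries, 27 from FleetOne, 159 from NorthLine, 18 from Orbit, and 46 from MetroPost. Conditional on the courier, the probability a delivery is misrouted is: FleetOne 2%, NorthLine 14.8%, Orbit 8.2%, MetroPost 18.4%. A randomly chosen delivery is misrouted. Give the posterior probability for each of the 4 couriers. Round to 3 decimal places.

FleetOne 0.016, NorthLine 0.692, Orbit 0.043, MetroPost 0.249

Prior × likelihood for each hypothesis:
  FleetOne: 0.108 × 0.02 = 0.00216
  NorthLine: 0.636 × 0.148 = 0.094128
  Orbit: 0.072 × 0.082 = 0.005904
  MetroPost: 0.184 × 0.184 = 0.033856
Sum = 0.136048.
P(FleetOne | misrouted) = 0.00216/0.136048 ≈ 0.016
P(NorthLine | misrouted) = 0.094128/0.136048 ≈ 0.692
P(Orbit | misrouted) = 0.005904/0.136048 ≈ 0.043
P(MetroPost | misrouted) = 0.033856/0.136048 ≈ 0.249
(Check: 0.016+0.692+0.043+0.249 = 1.000.)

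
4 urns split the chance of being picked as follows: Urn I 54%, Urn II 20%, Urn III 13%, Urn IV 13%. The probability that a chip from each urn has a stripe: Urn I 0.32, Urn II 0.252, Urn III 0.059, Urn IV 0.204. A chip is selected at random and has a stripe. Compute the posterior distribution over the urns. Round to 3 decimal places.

Urn I 0.671, Urn II 0.196, Urn III 0.030, Urn IV 0.103

By Bayes' rule, posterior ∝ prior × likelihood:
  Urn I: 0.54 × 0.32 = 0.1728
  Urn II: 0.2 × 0.252 = 0.0504
  Urn III: 0.13 × 0.059 = 0.00767
  Urn IV: 0.13 × 0.204 = 0.02652
Normalizing constant = 0.25739.
P(Urn I | striped) = 0.1728/0.25739 ≈ 0.671
P(Urn II | striped) = 0.0504/0.25739 ≈ 0.196
P(Urn III | striped) = 0.00767/0.25739 ≈ 0.030
P(Urn IV | striped) = 0.02652/0.25739 ≈ 0.103
(Check: 0.671+0.196+0.030+0.103 = 1.000.)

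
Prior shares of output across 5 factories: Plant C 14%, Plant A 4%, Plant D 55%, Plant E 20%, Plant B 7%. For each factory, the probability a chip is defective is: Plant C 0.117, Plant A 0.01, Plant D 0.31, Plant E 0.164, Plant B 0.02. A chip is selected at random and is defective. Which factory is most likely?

Compute prior × likelihood for every hypothesis:
  Plant C: 0.14 × 0.117 = 0.01638
  Plant A: 0.04 × 0.01 = 0.0004
  Plant D: 0.55 × 0.31 = 0.1705
  Plant E: 0.2 × 0.164 = 0.0328
  Plant B: 0.07 × 0.02 = 0.0014
Sum = 0.22148.
Largest term belongs to Plant D, so Plant D is most probable.

Plant D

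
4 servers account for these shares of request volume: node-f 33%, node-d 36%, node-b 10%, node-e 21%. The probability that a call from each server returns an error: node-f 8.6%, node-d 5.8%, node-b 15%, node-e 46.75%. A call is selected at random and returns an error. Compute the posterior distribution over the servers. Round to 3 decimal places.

node-f 0.175, node-d 0.129, node-b 0.092, node-e 0.604

Compute prior × likelihood for every hypothesis:
  node-f: 0.33 × 0.086 = 0.02838
  node-d: 0.36 × 0.058 = 0.02088
  node-b: 0.1 × 0.15 = 0.015
  node-e: 0.21 × 0.4675 = 0.098175
Sum = 0.162435.
P(node-f | error) = 0.02838/0.162435 ≈ 0.175
P(node-d | error) = 0.02088/0.162435 ≈ 0.129
P(node-b | error) = 0.015/0.162435 ≈ 0.092
P(node-e | error) = 0.098175/0.162435 ≈ 0.604
(Check: 0.175+0.129+0.092+0.604 = 1.000.)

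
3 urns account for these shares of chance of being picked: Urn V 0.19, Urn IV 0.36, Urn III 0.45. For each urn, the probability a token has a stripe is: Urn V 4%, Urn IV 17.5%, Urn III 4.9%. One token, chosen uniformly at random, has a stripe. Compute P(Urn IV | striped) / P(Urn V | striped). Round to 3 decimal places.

8.289

By Bayes' rule, posterior ∝ prior × likelihood:
  Urn V: 0.19 × 0.04 = 0.0076
  Urn IV: 0.36 × 0.175 = 0.063
  Urn III: 0.45 × 0.049 = 0.02205
Sum = 0.09265.
The ratio is 0.063 / 0.0076 (the normalizer cancels) = 8.289.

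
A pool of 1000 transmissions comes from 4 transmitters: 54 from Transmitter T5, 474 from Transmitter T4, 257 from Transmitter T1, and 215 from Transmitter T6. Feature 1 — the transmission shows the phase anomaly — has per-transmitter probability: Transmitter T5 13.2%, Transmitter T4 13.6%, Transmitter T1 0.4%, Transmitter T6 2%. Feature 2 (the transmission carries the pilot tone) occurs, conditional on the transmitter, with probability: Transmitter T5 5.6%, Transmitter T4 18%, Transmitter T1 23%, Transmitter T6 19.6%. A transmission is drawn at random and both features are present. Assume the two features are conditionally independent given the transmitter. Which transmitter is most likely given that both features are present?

Transmitter T4

Unnormalized posteriors (prior × likelihood):
  Transmitter T5: 0.054 × 0.132 × 0.056 = 0.000399168
  Transmitter T4: 0.474 × 0.136 × 0.18 = 0.01160352
  Transmitter T1: 0.257 × 0.004 × 0.23 = 0.00023644
  Transmitter T6: 0.215 × 0.02 × 0.196 = 0.0008428
Sum = 0.013081928.
Largest term belongs to Transmitter T4, so Transmitter T4 is most probable.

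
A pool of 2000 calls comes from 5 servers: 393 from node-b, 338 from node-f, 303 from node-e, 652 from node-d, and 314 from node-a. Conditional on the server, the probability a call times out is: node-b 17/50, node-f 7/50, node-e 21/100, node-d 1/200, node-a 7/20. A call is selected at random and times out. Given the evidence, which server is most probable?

node-b

Prior × likelihood for each hypothesis:
  node-b: 0.1965 × 0.34 = 0.06681
  node-f: 0.169 × 0.14 = 0.02366
  node-e: 0.1515 × 0.21 = 0.031815
  node-d: 0.326 × 0.005 = 0.00163
  node-a: 0.157 × 0.35 = 0.05495
Total = 0.178865.
Largest term belongs to node-b, so node-b is most probable.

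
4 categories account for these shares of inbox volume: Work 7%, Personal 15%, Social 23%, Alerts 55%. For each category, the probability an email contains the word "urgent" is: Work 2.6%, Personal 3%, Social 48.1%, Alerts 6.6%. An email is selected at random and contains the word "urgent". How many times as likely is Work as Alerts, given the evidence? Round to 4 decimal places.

Unnormalized posteriors (prior × likelihood):
  Work: 0.07 × 0.026 = 0.00182
  Personal: 0.15 × 0.03 = 0.0045
  Social: 0.23 × 0.481 = 0.11063
  Alerts: 0.55 × 0.066 = 0.0363
Total = 0.15325.
The ratio is 0.00182 / 0.0363 (the normalizer cancels) = 0.0501.

0.0501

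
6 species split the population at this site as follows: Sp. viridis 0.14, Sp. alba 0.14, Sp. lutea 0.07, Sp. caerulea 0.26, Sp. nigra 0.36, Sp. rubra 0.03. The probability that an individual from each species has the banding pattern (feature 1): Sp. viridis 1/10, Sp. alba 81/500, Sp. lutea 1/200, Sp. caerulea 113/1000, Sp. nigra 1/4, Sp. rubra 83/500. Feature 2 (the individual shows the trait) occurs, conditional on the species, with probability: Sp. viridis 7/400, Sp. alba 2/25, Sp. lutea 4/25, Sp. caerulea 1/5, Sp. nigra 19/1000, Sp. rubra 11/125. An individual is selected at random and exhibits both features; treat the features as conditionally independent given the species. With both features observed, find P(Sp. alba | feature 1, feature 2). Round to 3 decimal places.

By Bayes' rule, posterior ∝ prior × likelihood:
  Sp. viridis: 0.14 × 0.1 × 0.0175 = 0.000245
  Sp. alba: 0.14 × 0.162 × 0.08 = 0.0018144
  Sp. lutea: 0.07 × 0.005 × 0.16 = 0.000056
  Sp. caerulea: 0.26 × 0.113 × 0.2 = 0.005876
  Sp. nigra: 0.36 × 0.25 × 0.019 = 0.00171
  Sp. rubra: 0.03 × 0.166 × 0.088 = 0.00043824
Total = 0.01013964.
P(Sp. alba | evidence) = 0.0018144 / 0.01013964 ≈ 0.179.

0.179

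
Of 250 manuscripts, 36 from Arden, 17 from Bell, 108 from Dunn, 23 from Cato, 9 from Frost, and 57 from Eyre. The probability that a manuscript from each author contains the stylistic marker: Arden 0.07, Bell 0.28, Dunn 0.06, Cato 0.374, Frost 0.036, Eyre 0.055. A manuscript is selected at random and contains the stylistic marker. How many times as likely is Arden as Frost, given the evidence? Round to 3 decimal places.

Prior × likelihood for each hypothesis:
  Arden: 0.144 × 0.07 = 0.01008
  Bell: 0.068 × 0.28 = 0.01904
  Dunn: 0.432 × 0.06 = 0.02592
  Cato: 0.092 × 0.374 = 0.034408
  Frost: 0.036 × 0.036 = 0.001296
  Eyre: 0.228 × 0.055 = 0.01254
Sum = 0.103284.
The ratio is 0.01008 / 0.001296 (the normalizer cancels) = 7.778.

7.778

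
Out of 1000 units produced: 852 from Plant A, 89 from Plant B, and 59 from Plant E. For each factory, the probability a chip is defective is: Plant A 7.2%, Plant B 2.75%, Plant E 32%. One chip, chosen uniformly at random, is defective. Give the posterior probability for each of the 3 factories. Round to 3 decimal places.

Plant A 0.742, Plant B 0.030, Plant E 0.228

Compute prior × likelihood for every hypothesis:
  Plant A: 0.852 × 0.072 = 0.061344
  Plant B: 0.089 × 0.0275 = 0.0024475
  Plant E: 0.059 × 0.32 = 0.01888
Sum = 0.0826715.
P(Plant A | defective) = 0.061344/0.0826715 ≈ 0.742
P(Plant B | defective) = 0.0024475/0.0826715 ≈ 0.030
P(Plant E | defective) = 0.01888/0.0826715 ≈ 0.228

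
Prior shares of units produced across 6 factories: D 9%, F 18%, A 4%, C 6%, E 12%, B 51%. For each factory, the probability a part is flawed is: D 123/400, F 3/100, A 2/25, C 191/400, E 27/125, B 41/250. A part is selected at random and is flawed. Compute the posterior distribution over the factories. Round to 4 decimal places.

By Bayes' rule, posterior ∝ prior × likelihood:
  D: 0.09 × 0.3075 = 0.027675
  F: 0.18 × 0.03 = 0.0054
  A: 0.04 × 0.08 = 0.0032
  C: 0.06 × 0.4775 = 0.02865
  E: 0.12 × 0.216 = 0.02592
  B: 0.51 × 0.164 = 0.08364
Sum = 0.174485.
P(D | flawed) = 0.027675/0.174485 ≈ 0.1586
P(F | flawed) = 0.0054/0.174485 ≈ 0.0309
P(A | flawed) = 0.0032/0.174485 ≈ 0.0183
P(C | flawed) = 0.02865/0.174485 ≈ 0.1642
P(E | flawed) = 0.02592/0.174485 ≈ 0.1486
P(B | flawed) = 0.08364/0.174485 ≈ 0.4794
(Check: 0.1586+0.0309+0.0183+0.1642+0.1486+0.4794 = 1.0000.)

D 0.1586, F 0.0309, A 0.0183, C 0.1642, E 0.1486, B 0.4794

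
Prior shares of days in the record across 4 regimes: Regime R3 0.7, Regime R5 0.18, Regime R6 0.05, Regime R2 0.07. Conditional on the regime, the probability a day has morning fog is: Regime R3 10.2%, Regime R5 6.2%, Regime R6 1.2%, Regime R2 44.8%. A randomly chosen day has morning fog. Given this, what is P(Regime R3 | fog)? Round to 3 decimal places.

Unnormalized posteriors (prior × likelihood):
  Regime R3: 0.7 × 0.102 = 0.0714
  Regime R5: 0.18 × 0.062 = 0.01116
  Regime R6: 0.05 × 0.012 = 0.0006
  Regime R2: 0.07 × 0.448 = 0.03136
Total = 0.11452.
P(Regime R3 | evidence) = 0.0714 / 0.11452 ≈ 0.623.

0.623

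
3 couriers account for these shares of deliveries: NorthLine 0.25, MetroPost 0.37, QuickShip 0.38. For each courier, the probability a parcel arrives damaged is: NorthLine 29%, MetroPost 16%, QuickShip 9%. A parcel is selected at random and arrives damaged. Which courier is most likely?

NorthLine

Prior × likelihood for each hypothesis:
  NorthLine: 0.25 × 0.29 = 0.0725
  MetroPost: 0.37 × 0.16 = 0.0592
  QuickShip: 0.38 × 0.09 = 0.0342
Sum = 0.1659.
Largest term belongs to NorthLine, so NorthLine is most probable.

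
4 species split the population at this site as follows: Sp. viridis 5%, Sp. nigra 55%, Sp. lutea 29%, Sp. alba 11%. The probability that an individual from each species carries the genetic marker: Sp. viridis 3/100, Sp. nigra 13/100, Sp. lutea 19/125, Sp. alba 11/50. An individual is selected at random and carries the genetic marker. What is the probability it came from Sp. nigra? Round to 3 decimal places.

By Bayes' rule, posterior ∝ prior × likelihood:
  Sp. viridis: 0.05 × 0.03 = 0.0015
  Sp. nigra: 0.55 × 0.13 = 0.0715
  Sp. lutea: 0.29 × 0.152 = 0.04408
  Sp. alba: 0.11 × 0.22 = 0.0242
Sum = 0.14128.
P(Sp. nigra | evidence) = 0.0715 / 0.14128 ≈ 0.506.

0.506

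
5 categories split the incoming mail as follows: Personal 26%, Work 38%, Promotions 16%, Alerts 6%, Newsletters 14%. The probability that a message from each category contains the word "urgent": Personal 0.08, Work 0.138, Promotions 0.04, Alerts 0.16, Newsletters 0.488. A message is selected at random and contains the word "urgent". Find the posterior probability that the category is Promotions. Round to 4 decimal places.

Unnormalized posteriors (prior × likelihood):
  Personal: 0.26 × 0.08 = 0.0208
  Work: 0.38 × 0.138 = 0.05244
  Promotions: 0.16 × 0.04 = 0.0064
  Alerts: 0.06 × 0.16 = 0.0096
  Newsletters: 0.14 × 0.488 = 0.06832
Sum = 0.15756.
P(Promotions | evidence) = 0.0064 / 0.15756 ≈ 0.0406.

0.0406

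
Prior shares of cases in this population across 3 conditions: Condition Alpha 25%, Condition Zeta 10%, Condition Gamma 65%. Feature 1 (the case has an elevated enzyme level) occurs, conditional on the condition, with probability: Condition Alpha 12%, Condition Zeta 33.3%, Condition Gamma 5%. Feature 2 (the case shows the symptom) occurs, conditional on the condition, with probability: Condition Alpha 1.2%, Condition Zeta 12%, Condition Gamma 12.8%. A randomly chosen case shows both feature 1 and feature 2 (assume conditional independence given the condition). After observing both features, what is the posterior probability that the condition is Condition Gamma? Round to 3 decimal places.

By Bayes' rule, posterior ∝ prior × likelihood:
  Condition Alpha: 0.25 × 0.12 × 0.012 = 0.00036
  Condition Zeta: 0.1 × 0.333 × 0.12 = 0.003996
  Condition Gamma: 0.65 × 0.05 × 0.128 = 0.00416
Sum = 0.008516.
P(Condition Gamma | evidence) = 0.00416 / 0.008516 ≈ 0.488.

0.488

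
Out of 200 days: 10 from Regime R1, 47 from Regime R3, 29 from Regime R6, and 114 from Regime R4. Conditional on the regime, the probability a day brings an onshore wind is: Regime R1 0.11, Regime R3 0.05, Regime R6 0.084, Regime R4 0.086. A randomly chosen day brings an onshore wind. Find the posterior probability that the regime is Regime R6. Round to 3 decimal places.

0.155

Prior × likelihood for each hypothesis:
  Regime R1: 0.05 × 0.11 = 0.0055
  Regime R3: 0.235 × 0.05 = 0.01175
  Regime R6: 0.145 × 0.084 = 0.01218
  Regime R4: 0.57 × 0.086 = 0.04902
Normalizing constant = 0.07845.
P(Regime R6 | evidence) = 0.01218 / 0.07845 ≈ 0.155.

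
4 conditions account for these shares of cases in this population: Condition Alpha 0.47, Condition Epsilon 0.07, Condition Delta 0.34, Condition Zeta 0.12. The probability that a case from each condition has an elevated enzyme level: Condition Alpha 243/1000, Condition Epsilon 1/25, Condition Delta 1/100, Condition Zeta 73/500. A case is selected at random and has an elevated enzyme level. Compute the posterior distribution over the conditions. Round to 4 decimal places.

By Bayes' rule, posterior ∝ prior × likelihood:
  Condition Alpha: 0.47 × 0.243 = 0.11421
  Condition Epsilon: 0.07 × 0.04 = 0.0028
  Condition Delta: 0.34 × 0.01 = 0.0034
  Condition Zeta: 0.12 × 0.146 = 0.01752
Sum = 0.13793.
P(Condition Alpha | elevated) = 0.11421/0.13793 ≈ 0.8280
P(Condition Epsilon | elevated) = 0.0028/0.13793 ≈ 0.0203
P(Condition Delta | elevated) = 0.0034/0.13793 ≈ 0.0247
P(Condition Zeta | elevated) = 0.01752/0.13793 ≈ 0.1270

Condition Alpha 0.8280, Condition Epsilon 0.0203, Condition Delta 0.0247, Condition Zeta 0.1270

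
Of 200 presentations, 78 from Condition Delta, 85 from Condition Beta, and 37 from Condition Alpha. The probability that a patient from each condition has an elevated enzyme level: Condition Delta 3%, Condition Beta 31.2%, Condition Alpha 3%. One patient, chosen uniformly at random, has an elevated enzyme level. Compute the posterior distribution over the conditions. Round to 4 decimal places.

Condition Delta 0.0781, Condition Beta 0.8849, Condition Alpha 0.0370

By Bayes' rule, posterior ∝ prior × likelihood:
  Condition Delta: 0.39 × 0.03 = 0.0117
  Condition Beta: 0.425 × 0.312 = 0.1326
  Condition Alpha: 0.185 × 0.03 = 0.00555
Sum = 0.14985.
P(Condition Delta | elevated) = 0.0117/0.14985 ≈ 0.0781
P(Condition Beta | elevated) = 0.1326/0.14985 ≈ 0.8849
P(Condition Alpha | elevated) = 0.00555/0.14985 ≈ 0.0370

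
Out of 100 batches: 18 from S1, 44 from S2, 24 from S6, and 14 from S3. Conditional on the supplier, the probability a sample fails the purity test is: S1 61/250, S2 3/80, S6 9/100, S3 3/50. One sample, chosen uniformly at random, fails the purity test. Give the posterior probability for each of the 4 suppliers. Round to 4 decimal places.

Prior × likelihood for each hypothesis:
  S1: 0.18 × 0.244 = 0.04392
  S2: 0.44 × 0.0375 = 0.0165
  S6: 0.24 × 0.09 = 0.0216
  S3: 0.14 × 0.06 = 0.0084
Total = 0.09042.
P(S1 | off-spec) = 0.04392/0.09042 ≈ 0.4857
P(S2 | off-spec) = 0.0165/0.09042 ≈ 0.1825
P(S6 | off-spec) = 0.0216/0.09042 ≈ 0.2389
P(S3 | off-spec) = 0.0084/0.09042 ≈ 0.0929

S1 0.4857, S2 0.1825, S6 0.2389, S3 0.0929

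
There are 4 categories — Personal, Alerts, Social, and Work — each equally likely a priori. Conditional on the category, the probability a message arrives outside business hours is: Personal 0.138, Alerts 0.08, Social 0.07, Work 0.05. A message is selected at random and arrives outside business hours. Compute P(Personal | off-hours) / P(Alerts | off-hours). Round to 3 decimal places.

1.725

Since the prior is uniform, the posterior is proportional to the likelihood:
  Personal: 0.138
  Alerts: 0.08
  Social: 0.07
  Work: 0.05
Total = 0.338.
The ratio is 0.138 / 0.08 (the normalizer cancels) = 1.725.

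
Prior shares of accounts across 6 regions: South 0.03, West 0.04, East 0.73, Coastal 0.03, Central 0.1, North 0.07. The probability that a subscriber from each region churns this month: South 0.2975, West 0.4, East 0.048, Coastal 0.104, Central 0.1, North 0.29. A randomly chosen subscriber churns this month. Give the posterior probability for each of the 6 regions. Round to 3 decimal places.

South 0.096, West 0.171, East 0.375, Coastal 0.033, Central 0.107, North 0.217

Prior × likelihood for each hypothesis:
  South: 0.03 × 0.2975 = 0.008925
  West: 0.04 × 0.4 = 0.016
  East: 0.73 × 0.048 = 0.03504
  Coastal: 0.03 × 0.104 = 0.00312
  Central: 0.1 × 0.1 = 0.01
  North: 0.07 × 0.29 = 0.0203
Sum = 0.093385.
P(South | churn) = 0.008925/0.093385 ≈ 0.096
P(West | churn) = 0.016/0.093385 ≈ 0.171
P(East | churn) = 0.03504/0.093385 ≈ 0.375
P(Coastal | churn) = 0.00312/0.093385 ≈ 0.033
P(Central | churn) = 0.01/0.093385 ≈ 0.107
P(North | churn) = 0.0203/0.093385 ≈ 0.217
(Check: 0.096+0.171+0.375+0.033+0.107+0.217 = 0.999.)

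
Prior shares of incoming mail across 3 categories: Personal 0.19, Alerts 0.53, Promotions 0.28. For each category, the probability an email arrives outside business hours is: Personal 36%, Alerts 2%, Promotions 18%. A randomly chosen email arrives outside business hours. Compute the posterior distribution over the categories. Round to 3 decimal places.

Personal 0.529, Alerts 0.082, Promotions 0.389

Unnormalized posteriors (prior × likelihood):
  Personal: 0.19 × 0.36 = 0.0684
  Alerts: 0.53 × 0.02 = 0.0106
  Promotions: 0.28 × 0.18 = 0.0504
Sum = 0.1294.
P(Personal | off-hours) = 0.0684/0.1294 ≈ 0.529
P(Alerts | off-hours) = 0.0106/0.1294 ≈ 0.082
P(Promotions | off-hours) = 0.0504/0.1294 ≈ 0.389
(Check: 0.529+0.082+0.389 = 1.000.)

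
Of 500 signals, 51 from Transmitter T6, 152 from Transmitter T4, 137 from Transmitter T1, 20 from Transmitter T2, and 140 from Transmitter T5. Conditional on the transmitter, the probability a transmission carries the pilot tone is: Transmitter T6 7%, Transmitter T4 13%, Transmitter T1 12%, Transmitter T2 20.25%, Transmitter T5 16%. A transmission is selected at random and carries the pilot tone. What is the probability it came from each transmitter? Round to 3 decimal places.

Unnormalized posteriors (prior × likelihood):
  Transmitter T6: 0.102 × 0.07 = 0.00714
  Transmitter T4: 0.304 × 0.13 = 0.03952
  Transmitter T1: 0.274 × 0.12 = 0.03288
  Transmitter T2: 0.04 × 0.2025 = 0.0081
  Transmitter T5: 0.28 × 0.16 = 0.0448
Total = 0.13244.
P(Transmitter T6 | pilot) = 0.00714/0.13244 ≈ 0.054
P(Transmitter T4 | pilot) = 0.03952/0.13244 ≈ 0.298
P(Transmitter T1 | pilot) = 0.03288/0.13244 ≈ 0.248
P(Transmitter T2 | pilot) = 0.0081/0.13244 ≈ 0.061
P(Transmitter T5 | pilot) = 0.0448/0.13244 ≈ 0.338

Transmitter T6 0.054, Transmitter T4 0.298, Transmitter T1 0.248, Transmitter T2 0.061, Transmitter T5 0.338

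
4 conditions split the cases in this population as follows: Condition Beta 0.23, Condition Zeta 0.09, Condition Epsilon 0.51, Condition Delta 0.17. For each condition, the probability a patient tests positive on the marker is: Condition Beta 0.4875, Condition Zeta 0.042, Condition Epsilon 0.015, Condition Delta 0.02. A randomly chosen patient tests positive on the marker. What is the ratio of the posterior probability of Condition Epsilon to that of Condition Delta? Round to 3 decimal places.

2.250

By Bayes' rule, posterior ∝ prior × likelihood:
  Condition Beta: 0.23 × 0.4875 = 0.112125
  Condition Zeta: 0.09 × 0.042 = 0.00378
  Condition Epsilon: 0.51 × 0.015 = 0.00765
  Condition Delta: 0.17 × 0.02 = 0.0034
Normalizing constant = 0.126955.
The ratio is 0.00765 / 0.0034 (the normalizer cancels) = 2.250.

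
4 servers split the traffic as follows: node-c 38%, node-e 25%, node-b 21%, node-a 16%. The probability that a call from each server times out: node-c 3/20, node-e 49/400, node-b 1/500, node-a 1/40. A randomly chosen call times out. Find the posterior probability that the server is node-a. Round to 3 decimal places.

0.043

Prior × likelihood for each hypothesis:
  node-c: 0.38 × 0.15 = 0.057
  node-e: 0.25 × 0.1225 = 0.030625
  node-b: 0.21 × 0.002 = 0.00042
  node-a: 0.16 × 0.025 = 0.004
Normalizing constant = 0.092045.
P(node-a | evidence) = 0.004 / 0.092045 ≈ 0.043.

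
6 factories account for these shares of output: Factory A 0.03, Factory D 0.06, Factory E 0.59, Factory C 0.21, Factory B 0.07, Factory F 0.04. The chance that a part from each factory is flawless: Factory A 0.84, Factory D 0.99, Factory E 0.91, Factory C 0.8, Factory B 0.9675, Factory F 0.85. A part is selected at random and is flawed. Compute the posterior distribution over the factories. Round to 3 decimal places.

Taking complements, P(flawed | each) = Factory A 0.16, Factory D 0.01, Factory E 0.09, Factory C 0.2, Factory B 0.0325, Factory F 0.15.
Prior × likelihood for each hypothesis:
  Factory A: 0.03 × 0.16 = 0.0048
  Factory D: 0.06 × 0.01 = 0.0006
  Factory E: 0.59 × 0.09 = 0.0531
  Factory C: 0.21 × 0.2 = 0.042
  Factory B: 0.07 × 0.0325 = 0.002275
  Factory F: 0.04 × 0.15 = 0.006
Sum = 0.108775.
P(Factory A | flawed) = 0.0048/0.108775 ≈ 0.044
P(Factory D | flawed) = 0.0006/0.108775 ≈ 0.006
P(Factory E | flawed) = 0.0531/0.108775 ≈ 0.488
P(Factory C | flawed) = 0.042/0.108775 ≈ 0.386
P(Factory B | flawed) = 0.002275/0.108775 ≈ 0.021
P(Factory F | flawed) = 0.006/0.108775 ≈ 0.055

Factory A 0.044, Factory D 0.006, Factory E 0.488, Factory C 0.386, Factory B 0.021, Factory F 0.055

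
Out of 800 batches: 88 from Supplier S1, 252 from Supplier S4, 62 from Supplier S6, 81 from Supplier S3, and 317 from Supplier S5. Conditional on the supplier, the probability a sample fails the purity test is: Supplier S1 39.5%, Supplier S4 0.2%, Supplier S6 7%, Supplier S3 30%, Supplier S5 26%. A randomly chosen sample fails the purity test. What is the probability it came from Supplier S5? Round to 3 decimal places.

Unnormalized posteriors (prior × likelihood):
  Supplier S1: 0.11 × 0.395 = 0.04345
  Supplier S4: 0.315 × 0.002 = 0.00063
  Supplier S6: 0.0775 × 0.07 = 0.005425
  Supplier S3: 0.10125 × 0.3 = 0.030375
  Supplier S5: 0.39625 × 0.26 = 0.103025
Sum = 0.182905.
P(Supplier S5 | evidence) = 0.103025 / 0.182905 ≈ 0.563.

0.563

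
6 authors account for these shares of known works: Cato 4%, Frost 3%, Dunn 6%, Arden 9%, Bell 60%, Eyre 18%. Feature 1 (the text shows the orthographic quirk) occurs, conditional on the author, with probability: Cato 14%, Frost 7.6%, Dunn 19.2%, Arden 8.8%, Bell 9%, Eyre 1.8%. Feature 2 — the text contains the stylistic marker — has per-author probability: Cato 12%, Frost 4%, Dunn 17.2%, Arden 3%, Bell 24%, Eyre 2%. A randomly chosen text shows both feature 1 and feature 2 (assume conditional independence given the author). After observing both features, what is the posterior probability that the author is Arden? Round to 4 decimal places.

0.0148

By Bayes' rule, posterior ∝ prior × likelihood:
  Cato: 0.04 × 0.14 × 0.12 = 0.000672
  Frost: 0.03 × 0.076 × 0.04 = 0.0000912
  Dunn: 0.06 × 0.192 × 0.172 = 0.00198144
  Arden: 0.09 × 0.088 × 0.03 = 0.0002376
  Bell: 0.6 × 0.09 × 0.24 = 0.01296
  Eyre: 0.18 × 0.018 × 0.02 = 0.0000648
Normalizing constant = 0.01600704.
P(Arden | evidence) = 0.0002376 / 0.01600704 ≈ 0.0148.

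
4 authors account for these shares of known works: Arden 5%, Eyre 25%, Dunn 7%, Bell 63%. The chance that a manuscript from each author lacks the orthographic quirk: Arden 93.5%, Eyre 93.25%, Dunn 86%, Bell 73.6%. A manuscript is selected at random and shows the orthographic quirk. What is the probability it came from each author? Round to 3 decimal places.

Arden 0.017, Eyre 0.086, Dunn 0.050, Bell 0.848

Taking complements, P(quirk | each) = Arden 0.065, Eyre 0.0675, Dunn 0.14, Bell 0.264.
Prior × likelihood for each hypothesis:
  Arden: 0.05 × 0.065 = 0.00325
  Eyre: 0.25 × 0.0675 = 0.016875
  Dunn: 0.07 × 0.14 = 0.0098
  Bell: 0.63 × 0.264 = 0.16632
Sum = 0.196245.
P(Arden | quirk) = 0.00325/0.196245 ≈ 0.017
P(Eyre | quirk) = 0.016875/0.196245 ≈ 0.086
P(Dunn | quirk) = 0.0098/0.196245 ≈ 0.050
P(Bell | quirk) = 0.16632/0.196245 ≈ 0.848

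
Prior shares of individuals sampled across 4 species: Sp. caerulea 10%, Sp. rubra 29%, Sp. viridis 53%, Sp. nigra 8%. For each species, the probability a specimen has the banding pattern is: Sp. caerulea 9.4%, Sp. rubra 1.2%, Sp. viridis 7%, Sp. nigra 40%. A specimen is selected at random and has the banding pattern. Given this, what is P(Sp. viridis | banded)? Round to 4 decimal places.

By Bayes' rule, posterior ∝ prior × likelihood:
  Sp. caerulea: 0.1 × 0.094 = 0.0094
  Sp. rubra: 0.29 × 0.012 = 0.00348
  Sp. viridis: 0.53 × 0.07 = 0.0371
  Sp. nigra: 0.08 × 0.4 = 0.032
Normalizing constant = 0.08198.
P(Sp. viridis | evidence) = 0.0371 / 0.08198 ≈ 0.4525.

0.4525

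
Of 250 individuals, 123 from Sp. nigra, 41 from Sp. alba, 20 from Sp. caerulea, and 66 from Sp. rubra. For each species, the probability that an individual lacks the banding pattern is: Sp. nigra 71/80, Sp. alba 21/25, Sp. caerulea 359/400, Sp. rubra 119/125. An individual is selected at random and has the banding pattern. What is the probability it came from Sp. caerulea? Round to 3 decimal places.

Taking complements, P(banded | each) = Sp. nigra 0.1125, Sp. alba 0.16, Sp. caerulea 0.1025, Sp. rubra 0.048.
By Bayes' rule, posterior ∝ prior × likelihood:
  Sp. nigra: 0.492 × 0.1125 = 0.05535
  Sp. alba: 0.164 × 0.16 = 0.02624
  Sp. caerulea: 0.08 × 0.1025 = 0.0082
  Sp. rubra: 0.264 × 0.048 = 0.012672
Normalizing constant = 0.102462.
P(Sp. caerulea | evidence) = 0.0082 / 0.102462 ≈ 0.080.

0.080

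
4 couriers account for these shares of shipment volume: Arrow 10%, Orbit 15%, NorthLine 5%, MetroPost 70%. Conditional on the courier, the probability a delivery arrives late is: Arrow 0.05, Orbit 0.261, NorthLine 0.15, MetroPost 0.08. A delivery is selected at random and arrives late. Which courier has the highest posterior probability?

Compute prior × likelihood for every hypothesis:
  Arrow: 0.1 × 0.05 = 0.005
  Orbit: 0.15 × 0.261 = 0.03915
  NorthLine: 0.05 × 0.15 = 0.0075
  MetroPost: 0.7 × 0.08 = 0.056
Total = 0.10765.
Largest term belongs to MetroPost, so MetroPost is most probable.

MetroPost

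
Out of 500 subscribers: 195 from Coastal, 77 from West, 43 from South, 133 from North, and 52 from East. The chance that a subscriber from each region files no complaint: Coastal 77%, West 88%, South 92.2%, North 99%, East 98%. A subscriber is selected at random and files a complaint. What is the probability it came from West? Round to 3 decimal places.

0.154

Taking complements, P(complaint | each) = Coastal 0.23, West 0.12, South 0.078, North 0.01, East 0.02.
Prior × likelihood for each hypothesis:
  Coastal: 0.39 × 0.23 = 0.0897
  West: 0.154 × 0.12 = 0.01848
  South: 0.086 × 0.078 = 0.006708
  North: 0.266 × 0.01 = 0.00266
  East: 0.104 × 0.02 = 0.00208
Normalizing constant = 0.119628.
P(West | evidence) = 0.01848 / 0.119628 ≈ 0.154.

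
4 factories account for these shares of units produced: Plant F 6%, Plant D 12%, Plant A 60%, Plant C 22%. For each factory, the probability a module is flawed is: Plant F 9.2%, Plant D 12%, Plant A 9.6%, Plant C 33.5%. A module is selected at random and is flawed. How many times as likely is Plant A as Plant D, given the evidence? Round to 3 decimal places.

4.000

By Bayes' rule, posterior ∝ prior × likelihood:
  Plant F: 0.06 × 0.092 = 0.00552
  Plant D: 0.12 × 0.12 = 0.0144
  Plant A: 0.6 × 0.096 = 0.0576
  Plant C: 0.22 × 0.335 = 0.0737
Normalizing constant = 0.15122.
The ratio is 0.0576 / 0.0144 (the normalizer cancels) = 4.000.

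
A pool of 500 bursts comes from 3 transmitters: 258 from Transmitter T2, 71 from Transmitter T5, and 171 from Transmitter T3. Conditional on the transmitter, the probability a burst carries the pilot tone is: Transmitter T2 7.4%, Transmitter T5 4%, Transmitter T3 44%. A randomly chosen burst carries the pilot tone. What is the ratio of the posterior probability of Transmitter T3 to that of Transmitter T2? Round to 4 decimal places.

3.9409

Compute prior × likelihood for every hypothesis:
  Transmitter T2: 0.516 × 0.074 = 0.038184
  Transmitter T5: 0.142 × 0.04 = 0.00568
  Transmitter T3: 0.342 × 0.44 = 0.15048
Total = 0.194344.
The ratio is 0.15048 / 0.038184 (the normalizer cancels) = 3.9409.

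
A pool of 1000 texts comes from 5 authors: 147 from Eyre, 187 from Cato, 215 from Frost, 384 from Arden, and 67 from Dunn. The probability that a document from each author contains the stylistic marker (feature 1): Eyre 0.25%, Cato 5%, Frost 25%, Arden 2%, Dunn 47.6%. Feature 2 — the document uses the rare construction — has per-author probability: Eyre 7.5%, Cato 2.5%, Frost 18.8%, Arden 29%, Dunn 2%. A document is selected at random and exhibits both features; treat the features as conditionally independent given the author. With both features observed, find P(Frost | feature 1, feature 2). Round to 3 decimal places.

0.764

Unnormalized posteriors (prior × likelihood):
  Eyre: 0.147 × 0.0025 × 0.075 = 0.0000275625
  Cato: 0.187 × 0.05 × 0.025 = 0.00023375
  Frost: 0.215 × 0.25 × 0.188 = 0.010105
  Arden: 0.384 × 0.02 × 0.29 = 0.0022272
  Dunn: 0.067 × 0.476 × 0.02 = 0.00063784
Normalizing constant = 0.0132313525.
P(Frost | evidence) = 0.010105 / 0.0132313525 ≈ 0.764.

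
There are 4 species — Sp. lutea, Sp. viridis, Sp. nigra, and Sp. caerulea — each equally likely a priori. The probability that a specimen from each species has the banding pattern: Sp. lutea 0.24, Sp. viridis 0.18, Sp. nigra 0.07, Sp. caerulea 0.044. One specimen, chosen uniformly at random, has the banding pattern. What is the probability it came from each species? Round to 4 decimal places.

Since the prior is uniform, the posterior is proportional to the likelihood:
  Sp. lutea: 0.24
  Sp. viridis: 0.18
  Sp. nigra: 0.07
  Sp. caerulea: 0.044
Total = 0.534.
P(Sp. lutea | banded) = 0.24/0.534 ≈ 0.4494
P(Sp. viridis | banded) = 0.18/0.534 ≈ 0.3371
P(Sp. nigra | banded) = 0.07/0.534 ≈ 0.1311
P(Sp. caerulea | banded) = 0.044/0.534 ≈ 0.0824

Sp. lutea 0.4494, Sp. viridis 0.3371, Sp. nigra 0.1311, Sp. caerulea 0.0824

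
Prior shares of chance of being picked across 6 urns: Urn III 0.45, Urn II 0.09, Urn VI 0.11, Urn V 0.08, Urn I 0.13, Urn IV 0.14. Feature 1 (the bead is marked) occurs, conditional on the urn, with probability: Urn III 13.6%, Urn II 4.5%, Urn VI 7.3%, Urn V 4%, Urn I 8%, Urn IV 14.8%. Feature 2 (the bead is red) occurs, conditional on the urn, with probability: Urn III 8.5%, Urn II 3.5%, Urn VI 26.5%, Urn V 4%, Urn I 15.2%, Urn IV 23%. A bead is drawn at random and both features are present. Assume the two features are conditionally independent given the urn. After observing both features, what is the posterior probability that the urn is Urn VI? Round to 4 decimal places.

Prior × likelihood for each hypothesis:
  Urn III: 0.45 × 0.136 × 0.085 = 0.005202
  Urn II: 0.09 × 0.045 × 0.035 = 0.00014175
  Urn VI: 0.11 × 0.073 × 0.265 = 0.00212795
  Urn V: 0.08 × 0.04 × 0.04 = 0.000128
  Urn I: 0.13 × 0.08 × 0.152 = 0.0015808
  Urn IV: 0.14 × 0.148 × 0.23 = 0.0047656
Total = 0.0139461.
P(Urn VI | evidence) = 0.00212795 / 0.0139461 ≈ 0.1526.

0.1526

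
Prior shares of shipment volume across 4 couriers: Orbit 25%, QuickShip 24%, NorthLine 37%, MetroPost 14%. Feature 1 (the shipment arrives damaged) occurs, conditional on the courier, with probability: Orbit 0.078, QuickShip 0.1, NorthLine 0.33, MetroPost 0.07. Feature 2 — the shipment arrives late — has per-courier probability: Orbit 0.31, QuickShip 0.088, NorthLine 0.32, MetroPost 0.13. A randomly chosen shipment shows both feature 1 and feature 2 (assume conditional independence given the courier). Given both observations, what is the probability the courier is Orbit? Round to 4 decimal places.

By Bayes' rule, posterior ∝ prior × likelihood:
  Orbit: 0.25 × 0.078 × 0.31 = 0.006045
  QuickShip: 0.24 × 0.1 × 0.088 = 0.002112
  NorthLine: 0.37 × 0.33 × 0.32 = 0.039072
  MetroPost: 0.14 × 0.07 × 0.13 = 0.001274
Normalizing constant = 0.048503.
P(Orbit | evidence) = 0.006045 / 0.048503 ≈ 0.1246.

0.1246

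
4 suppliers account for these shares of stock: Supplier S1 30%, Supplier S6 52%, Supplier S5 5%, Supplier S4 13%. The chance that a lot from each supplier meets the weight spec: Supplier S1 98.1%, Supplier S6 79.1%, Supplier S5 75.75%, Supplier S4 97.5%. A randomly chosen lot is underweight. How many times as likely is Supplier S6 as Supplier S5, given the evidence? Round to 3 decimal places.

8.963

Taking complements, P(underweight | each) = Supplier S1 0.019, Supplier S6 0.209, Supplier S5 0.2425, Supplier S4 0.025.
Unnormalized posteriors (prior × likelihood):
  Supplier S1: 0.3 × 0.019 = 0.0057
  Supplier S6: 0.52 × 0.209 = 0.10868
  Supplier S5: 0.05 × 0.2425 = 0.012125
  Supplier S4: 0.13 × 0.025 = 0.00325
Sum = 0.129755.
The ratio is 0.10868 / 0.012125 (the normalizer cancels) = 8.963.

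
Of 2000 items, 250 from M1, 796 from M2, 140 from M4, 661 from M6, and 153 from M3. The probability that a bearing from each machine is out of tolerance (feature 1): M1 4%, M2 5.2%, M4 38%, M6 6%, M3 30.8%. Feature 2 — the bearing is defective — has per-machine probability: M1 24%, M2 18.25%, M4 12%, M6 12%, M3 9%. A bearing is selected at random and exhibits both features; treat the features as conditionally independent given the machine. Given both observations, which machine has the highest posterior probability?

Compute prior × likelihood for every hypothesis:
  M1: 0.125 × 0.04 × 0.24 = 0.0012
  M2: 0.398 × 0.052 × 0.1825 = 0.00377702
  M4: 0.07 × 0.38 × 0.12 = 0.003192
  M6: 0.3305 × 0.06 × 0.12 = 0.0023796
  M3: 0.0765 × 0.308 × 0.09 = 0.00212058
Normalizing constant = 0.0126692.
Largest term belongs to M2, so M2 is most probable.

M2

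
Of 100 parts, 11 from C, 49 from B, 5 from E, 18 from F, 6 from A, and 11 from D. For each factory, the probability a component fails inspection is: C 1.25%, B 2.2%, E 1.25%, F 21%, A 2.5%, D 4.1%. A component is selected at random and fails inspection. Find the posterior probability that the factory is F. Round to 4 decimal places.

0.6680

Prior × likelihood for each hypothesis:
  C: 0.11 × 0.0125 = 0.001375
  B: 0.49 × 0.022 = 0.01078
  E: 0.05 × 0.0125 = 0.000625
  F: 0.18 × 0.21 = 0.0378
  A: 0.06 × 0.025 = 0.0015
  D: 0.11 × 0.041 = 0.00451
Normalizing constant = 0.05659.
P(F | evidence) = 0.0378 / 0.05659 ≈ 0.6680.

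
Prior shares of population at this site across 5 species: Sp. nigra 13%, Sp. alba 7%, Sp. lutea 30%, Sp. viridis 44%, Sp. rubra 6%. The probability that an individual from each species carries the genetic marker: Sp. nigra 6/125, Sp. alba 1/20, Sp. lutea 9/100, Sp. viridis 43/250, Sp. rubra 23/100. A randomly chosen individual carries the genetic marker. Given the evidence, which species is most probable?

Prior × likelihood for each hypothesis:
  Sp. nigra: 0.13 × 0.048 = 0.00624
  Sp. alba: 0.07 × 0.05 = 0.0035
  Sp. lutea: 0.3 × 0.09 = 0.027
  Sp. viridis: 0.44 × 0.172 = 0.07568
  Sp. rubra: 0.06 × 0.23 = 0.0138
Normalizing constant = 0.12622.
Largest term belongs to Sp. viridis, so Sp. viridis is most probable.

Sp. viridis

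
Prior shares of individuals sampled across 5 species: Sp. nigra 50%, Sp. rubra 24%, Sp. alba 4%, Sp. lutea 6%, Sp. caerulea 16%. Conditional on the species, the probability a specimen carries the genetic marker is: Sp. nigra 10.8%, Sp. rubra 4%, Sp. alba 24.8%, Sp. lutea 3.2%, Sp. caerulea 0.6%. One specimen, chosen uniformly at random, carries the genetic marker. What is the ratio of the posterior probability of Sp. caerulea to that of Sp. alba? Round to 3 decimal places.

Prior × likelihood for each hypothesis:
  Sp. nigra: 0.5 × 0.108 = 0.054
  Sp. rubra: 0.24 × 0.04 = 0.0096
  Sp. alba: 0.04 × 0.248 = 0.00992
  Sp. lutea: 0.06 × 0.032 = 0.00192
  Sp. caerulea: 0.16 × 0.006 = 0.00096
Normalizing constant = 0.0764.
The ratio is 0.00096 / 0.00992 (the normalizer cancels) = 0.097.

0.097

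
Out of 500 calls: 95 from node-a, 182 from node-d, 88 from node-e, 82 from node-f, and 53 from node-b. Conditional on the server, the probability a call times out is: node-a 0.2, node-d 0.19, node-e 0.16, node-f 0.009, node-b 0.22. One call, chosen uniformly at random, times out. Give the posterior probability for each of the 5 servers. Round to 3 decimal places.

node-a 0.237, node-d 0.432, node-e 0.176, node-f 0.009, node-b 0.146

Compute prior × likelihood for every hypothesis:
  node-a: 0.19 × 0.2 = 0.038
  node-d: 0.364 × 0.19 = 0.06916
  node-e: 0.176 × 0.16 = 0.02816
  node-f: 0.164 × 0.009 = 0.001476
  node-b: 0.106 × 0.22 = 0.02332
Sum = 0.160116.
P(node-a | timeout) = 0.038/0.160116 ≈ 0.237
P(node-d | timeout) = 0.06916/0.160116 ≈ 0.432
P(node-e | timeout) = 0.02816/0.160116 ≈ 0.176
P(node-f | timeout) = 0.001476/0.160116 ≈ 0.009
P(node-b | timeout) = 0.02332/0.160116 ≈ 0.146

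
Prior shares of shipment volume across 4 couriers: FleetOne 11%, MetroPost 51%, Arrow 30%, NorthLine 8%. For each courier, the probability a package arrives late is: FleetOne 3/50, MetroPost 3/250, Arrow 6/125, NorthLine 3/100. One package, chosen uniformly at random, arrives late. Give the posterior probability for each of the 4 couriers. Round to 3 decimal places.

FleetOne 0.224, MetroPost 0.207, Arrow 0.488, NorthLine 0.081

By Bayes' rule, posterior ∝ prior × likelihood:
  FleetOne: 0.11 × 0.06 = 0.0066
  MetroPost: 0.51 × 0.012 = 0.00612
  Arrow: 0.3 × 0.048 = 0.0144
  NorthLine: 0.08 × 0.03 = 0.0024
Total = 0.02952.
P(FleetOne | late) = 0.0066/0.02952 ≈ 0.224
P(MetroPost | late) = 0.00612/0.02952 ≈ 0.207
P(Arrow | late) = 0.0144/0.02952 ≈ 0.488
P(NorthLine | late) = 0.0024/0.02952 ≈ 0.081
(Check: 0.224+0.207+0.488+0.081 = 1.000.)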